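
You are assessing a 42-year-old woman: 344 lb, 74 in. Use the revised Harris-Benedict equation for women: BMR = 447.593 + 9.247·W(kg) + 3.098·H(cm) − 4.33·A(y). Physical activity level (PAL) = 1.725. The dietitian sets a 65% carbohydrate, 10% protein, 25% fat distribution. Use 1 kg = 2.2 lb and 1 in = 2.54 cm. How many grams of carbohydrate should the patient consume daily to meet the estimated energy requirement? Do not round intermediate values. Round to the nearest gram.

643 g/day

Convert to metric: weight = 344 ÷ 2.2 = 156.3636 kg; height = 74 × 2.54 = 187.96 cm.
Harris-Benedict: BMR = 447.593 + 9.247(156.3636) + 3.098(187.96) − 4.33(42) = 2293.9276 kcal/day.
TEE = 2293.9276 × 1.725 = 3957.0252 kcal/day.
Carbohydrate energy = 65% × 3957.0252 = 2572.0664 kcal.
Carbohydrate = 2572.0664 ÷ 4 kcal/g = 643.0166 g.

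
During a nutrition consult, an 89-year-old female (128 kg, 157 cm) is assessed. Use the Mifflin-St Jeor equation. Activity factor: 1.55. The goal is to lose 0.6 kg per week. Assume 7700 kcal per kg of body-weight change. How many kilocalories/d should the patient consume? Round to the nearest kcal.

1906 kilocalories/d

Mifflin-St Jeor (female): BMR = 10(128) + 6.25(157) − 5(89) − 161 = 1280 + 981.25 − 445 − 161 = 1655.25 kcal/day.
TEE = 1655.25 × 1.55 = 2565.6375 kcal/day.
Required daily deficit = 0.6 × 7700 ÷ 7 = 660 kcal/day.
Target intake = 2565.6375 − 660 = 1905.6375 kcal/day.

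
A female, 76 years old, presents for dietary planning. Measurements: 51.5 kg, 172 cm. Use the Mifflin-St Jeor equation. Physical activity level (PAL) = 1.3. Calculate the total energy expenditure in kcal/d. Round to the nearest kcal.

1364 kcal/d

Mifflin-St Jeor (female): BMR = 10(51.5) + 6.25(172) − 5(76) − 161 = 515 + 1075 − 380 − 161 = 1049 kcal/day.
TEE = BMR × activity factor = 1049 × 1.3 = 1363.7 kcal/day.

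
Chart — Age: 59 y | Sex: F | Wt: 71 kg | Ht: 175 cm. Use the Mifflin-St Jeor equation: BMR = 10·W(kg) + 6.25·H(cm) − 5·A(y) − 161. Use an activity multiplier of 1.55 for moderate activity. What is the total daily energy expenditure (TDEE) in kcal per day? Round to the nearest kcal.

2089 kcal per day

Mifflin-St Jeor (female): BMR = 10(71) + 6.25(175) − 5(59) − 161 = 710 + 1093.75 − 295 − 161 = 1347.75 kcal/day.
TEE = BMR × activity factor = 1347.75 × 1.55 = 2089.0125 kcal/day.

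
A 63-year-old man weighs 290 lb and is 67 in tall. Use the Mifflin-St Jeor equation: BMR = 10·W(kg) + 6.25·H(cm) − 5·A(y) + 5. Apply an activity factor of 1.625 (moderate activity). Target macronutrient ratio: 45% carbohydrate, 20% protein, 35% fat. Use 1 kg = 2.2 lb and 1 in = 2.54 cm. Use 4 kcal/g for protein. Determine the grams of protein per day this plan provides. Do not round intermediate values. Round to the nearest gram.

168 g/day

Convert to metric: weight = 290 ÷ 2.2 = 131.8182 kg; height = 67 × 2.54 = 170.18 cm.
Mifflin-St Jeor (male): BMR = 10(131.8182) + 6.25(170.18) − 5(63) + 5 = 1318.1818 + 1063.625 − 315 + 5 = 2071.8068 kcal/day.
TEE = 2071.8068 × 1.625 = 3366.6861 kcal/day.
Protein energy = 20% × 3366.6861 = 673.3372 kcal.
Protein = 673.3372 ÷ 4 kcal/g = 168.3343 g.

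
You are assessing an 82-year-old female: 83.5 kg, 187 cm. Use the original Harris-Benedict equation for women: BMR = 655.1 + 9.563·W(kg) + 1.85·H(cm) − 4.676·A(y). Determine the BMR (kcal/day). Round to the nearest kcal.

1416 kcal/day

Harris-Benedict: BMR = 655.1 + 9.563(83.5) + 1.85(187) − 4.676(82) = 1416.1285 kcal/day.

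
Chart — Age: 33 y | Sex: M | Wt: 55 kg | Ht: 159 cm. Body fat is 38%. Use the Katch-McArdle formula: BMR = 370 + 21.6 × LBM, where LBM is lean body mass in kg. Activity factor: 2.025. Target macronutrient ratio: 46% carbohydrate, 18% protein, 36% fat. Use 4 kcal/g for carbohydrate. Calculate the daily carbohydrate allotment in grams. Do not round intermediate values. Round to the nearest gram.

LBM = 55 × (1 − 0.38) = 34.1 kg. Katch-McArdle: BMR = 370 + 21.6 × 34.1 = 1106.56 kcal/day.
TEE = 1106.56 × 2.025 = 2240.784 kcal/day.
Carbohydrate energy = 46% × 2240.784 = 1030.7606 kcal.
Carbohydrate = 1030.7606 ÷ 4 kcal/g = 257.6902 g.

258 g/day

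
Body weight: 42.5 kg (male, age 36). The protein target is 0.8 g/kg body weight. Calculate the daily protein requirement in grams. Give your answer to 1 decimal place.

34.0 g/day

Protein = 0.8 g/kg × 42.5 kg = 34 g/day.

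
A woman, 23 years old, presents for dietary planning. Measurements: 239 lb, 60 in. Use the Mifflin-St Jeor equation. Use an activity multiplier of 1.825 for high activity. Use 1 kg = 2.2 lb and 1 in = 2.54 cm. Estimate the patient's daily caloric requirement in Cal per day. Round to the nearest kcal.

3217 Cal per day

Convert to metric: weight = 239 ÷ 2.2 = 108.6364 kg; height = 60 × 2.54 = 152.4 cm.
Mifflin-St Jeor (female): BMR = 10(108.6364) + 6.25(152.4) − 5(23) − 161 = 1086.3636 + 952.5 − 115 − 161 = 1762.8636 kcal/day.
TEE = BMR × activity factor = 1762.8636 × 1.825 = 3217.2261 kcal/day.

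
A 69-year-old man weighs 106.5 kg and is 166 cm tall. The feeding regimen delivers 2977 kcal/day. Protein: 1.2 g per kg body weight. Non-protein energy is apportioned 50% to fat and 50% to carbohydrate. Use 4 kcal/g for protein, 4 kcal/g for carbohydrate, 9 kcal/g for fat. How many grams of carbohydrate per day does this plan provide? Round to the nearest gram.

308 g/day

Protein = 1.2 × 106.5 = 127.8 g → 127.8 × 4 = 511.2 kcal.
Non-protein calories = 2977 − 511.2 = 2465.8 kcal.
Fat: 50% × 2465.8 = 1232.9 kcal; carbohydrate: 1232.9 kcal.
Carbohydrate: 1232.9 kcal ÷ 4 kcal/g = 308.225 g.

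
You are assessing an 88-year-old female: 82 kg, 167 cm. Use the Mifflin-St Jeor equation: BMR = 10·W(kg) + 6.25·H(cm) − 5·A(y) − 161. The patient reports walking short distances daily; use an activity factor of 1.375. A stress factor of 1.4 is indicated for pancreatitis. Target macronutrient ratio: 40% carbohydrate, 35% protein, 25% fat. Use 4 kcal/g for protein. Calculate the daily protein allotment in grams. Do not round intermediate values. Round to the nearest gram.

Mifflin-St Jeor (female): BMR = 10(82) + 6.25(167) − 5(88) − 161 = 820 + 1043.75 − 440 − 161 = 1262.75 kcal/day.
TEE = 1262.75 × 1.375 = 1736.2813 kcal/day.
With stress factor 1.4: 1736.2813 × 1.4 = 2430.7938 kcal/day.
Protein energy = 35% × 2430.7938 = 850.7778 kcal.
Protein = 850.7778 ÷ 4 kcal/g = 212.6945 g.

213 g/day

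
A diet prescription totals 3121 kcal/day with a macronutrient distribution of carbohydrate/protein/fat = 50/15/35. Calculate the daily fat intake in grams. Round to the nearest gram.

121 g/day

Fat energy = 35% × 3121 = 1092.35 kcal.
At 9 kcal/g: 1092.35 ÷ 9 = 121.3722 g.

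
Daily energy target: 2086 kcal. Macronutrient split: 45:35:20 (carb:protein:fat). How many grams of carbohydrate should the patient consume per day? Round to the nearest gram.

235 g/day

Carbohydrate energy = 45% × 2086 = 938.7 kcal.
At 4 kcal/g: 938.7 ÷ 4 = 234.675 g.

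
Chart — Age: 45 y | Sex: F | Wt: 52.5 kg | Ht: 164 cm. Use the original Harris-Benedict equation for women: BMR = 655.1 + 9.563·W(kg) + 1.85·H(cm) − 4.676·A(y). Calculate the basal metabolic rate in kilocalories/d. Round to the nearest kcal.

1250 kilocalories/d

Harris-Benedict: BMR = 655.1 + 9.563(52.5) + 1.85(164) − 4.676(45) = 1250.1375 kcal/day.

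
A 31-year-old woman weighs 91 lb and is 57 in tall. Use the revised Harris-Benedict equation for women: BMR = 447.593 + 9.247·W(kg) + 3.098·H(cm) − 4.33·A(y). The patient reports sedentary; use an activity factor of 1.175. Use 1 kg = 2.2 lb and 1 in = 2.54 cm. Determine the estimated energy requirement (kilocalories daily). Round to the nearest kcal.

Convert to metric: weight = 91 ÷ 2.2 = 41.3636 kg; height = 57 × 2.54 = 144.78 cm.
Harris-Benedict: BMR = 447.593 + 9.247(41.3636) + 3.098(144.78) − 4.33(31) = 1144.381 kcal/day.
TEE = BMR × activity factor = 1144.381 × 1.175 = 1344.6477 kcal/day.

1345 kilocalories daily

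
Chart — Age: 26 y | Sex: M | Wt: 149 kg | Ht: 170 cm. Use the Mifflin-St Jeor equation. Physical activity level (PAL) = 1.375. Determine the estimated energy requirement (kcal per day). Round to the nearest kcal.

Mifflin-St Jeor (male): BMR = 10(149) + 6.25(170) − 5(26) + 5 = 1490 + 1062.5 − 130 + 5 = 2427.5 kcal/day.
TEE = BMR × activity factor = 2427.5 × 1.375 = 3337.8125 kcal/day.

3338 kcal per day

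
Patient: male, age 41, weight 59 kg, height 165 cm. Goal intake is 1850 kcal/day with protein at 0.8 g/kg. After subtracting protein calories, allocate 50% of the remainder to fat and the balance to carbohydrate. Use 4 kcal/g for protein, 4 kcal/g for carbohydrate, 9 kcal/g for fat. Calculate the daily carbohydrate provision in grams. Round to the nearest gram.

208 g/day

Protein = 0.8 × 59 = 47.2 g → 47.2 × 4 = 188.8 kcal.
Non-protein calories = 1850 − 188.8 = 1661.2 kcal.
Fat: 50% × 1661.2 = 830.6 kcal; carbohydrate: 830.6 kcal.
Carbohydrate: 830.6 kcal ÷ 4 kcal/g = 207.65 g.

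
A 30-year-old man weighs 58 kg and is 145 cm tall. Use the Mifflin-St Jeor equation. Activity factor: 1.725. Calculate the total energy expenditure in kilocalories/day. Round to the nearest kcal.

Mifflin-St Jeor (male): BMR = 10(58) + 6.25(145) − 5(30) + 5 = 580 + 906.25 − 150 + 5 = 1341.25 kcal/day.
TEE = BMR × activity factor = 1341.25 × 1.725 = 2313.6563 kcal/day.

2314 kilocalories/day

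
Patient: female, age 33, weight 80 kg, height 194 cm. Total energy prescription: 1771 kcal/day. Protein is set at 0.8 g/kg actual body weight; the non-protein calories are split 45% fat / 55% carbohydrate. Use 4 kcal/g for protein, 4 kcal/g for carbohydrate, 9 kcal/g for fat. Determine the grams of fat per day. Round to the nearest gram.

Protein = 0.8 × 80 = 64 g → 64 × 4 = 256 kcal.
Non-protein calories = 1771 − 256 = 1515 kcal.
Fat: 45% × 1515 = 681.75 kcal; carbohydrate: 833.25 kcal.
Fat: 681.75 kcal ÷ 9 kcal/g = 75.75 g.

76 g/day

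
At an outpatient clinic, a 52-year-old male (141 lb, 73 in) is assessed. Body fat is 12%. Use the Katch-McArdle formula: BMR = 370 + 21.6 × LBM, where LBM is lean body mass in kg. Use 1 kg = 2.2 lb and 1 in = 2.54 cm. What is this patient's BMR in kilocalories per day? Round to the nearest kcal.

Convert to metric: weight = 141 ÷ 2.2 = 64.0909 kg; height = 73 × 2.54 = 185.42 cm.
LBM = 64.0909 × (1 − 0.12) = 56.4 kg. Katch-McArdle: BMR = 370 + 21.6 × 56.4 = 1588.24 kcal/day.

1588 kilocalories per day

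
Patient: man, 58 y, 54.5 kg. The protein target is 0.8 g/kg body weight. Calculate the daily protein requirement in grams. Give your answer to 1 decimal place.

Protein = 0.8 g/kg × 54.5 kg = 43.6 g/day.

43.6 g/day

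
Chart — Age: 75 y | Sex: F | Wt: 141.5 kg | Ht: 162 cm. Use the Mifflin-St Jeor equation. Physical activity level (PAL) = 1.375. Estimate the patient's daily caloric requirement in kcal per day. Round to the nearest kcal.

2601 kcal per day

Mifflin-St Jeor (female): BMR = 10(141.5) + 6.25(162) − 5(75) − 161 = 1415 + 1012.5 − 375 − 161 = 1891.5 kcal/day.
TEE = BMR × activity factor = 1891.5 × 1.375 = 2600.8125 kcal/day.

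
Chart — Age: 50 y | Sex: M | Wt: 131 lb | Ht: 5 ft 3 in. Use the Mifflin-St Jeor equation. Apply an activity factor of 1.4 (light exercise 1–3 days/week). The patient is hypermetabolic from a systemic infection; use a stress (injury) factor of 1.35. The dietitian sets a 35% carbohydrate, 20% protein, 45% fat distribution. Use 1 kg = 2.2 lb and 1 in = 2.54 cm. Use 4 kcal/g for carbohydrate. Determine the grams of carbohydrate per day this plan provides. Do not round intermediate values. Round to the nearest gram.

223 g/day

Convert to metric: weight = 131 ÷ 2.2 = 59.5455 kg; height = (5×12 + 3) × 2.54 = 63 × 2.54 = 160.02 cm.
Mifflin-St Jeor (male): BMR = 10(59.5455) + 6.25(160.02) − 5(50) + 5 = 595.4545 + 1000.125 − 250 + 5 = 1350.5795 kcal/day.
TEE = 1350.5795 × 1.4 = 1890.8114 kcal/day.
With stress factor 1.35: 1890.8114 × 1.35 = 2552.5953 kcal/day.
Carbohydrate energy = 35% × 2552.5953 = 893.4084 kcal.
Carbohydrate = 893.4084 ÷ 4 kcal/g = 223.3521 g.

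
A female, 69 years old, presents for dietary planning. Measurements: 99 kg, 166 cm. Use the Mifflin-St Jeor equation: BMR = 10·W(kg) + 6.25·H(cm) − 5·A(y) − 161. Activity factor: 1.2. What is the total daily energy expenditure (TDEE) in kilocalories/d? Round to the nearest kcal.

Mifflin-St Jeor (female): BMR = 10(99) + 6.25(166) − 5(69) − 161 = 990 + 1037.5 − 345 − 161 = 1521.5 kcal/day.
TEE = BMR × activity factor = 1521.5 × 1.2 = 1825.8 kcal/day.

1826 kilocalories/d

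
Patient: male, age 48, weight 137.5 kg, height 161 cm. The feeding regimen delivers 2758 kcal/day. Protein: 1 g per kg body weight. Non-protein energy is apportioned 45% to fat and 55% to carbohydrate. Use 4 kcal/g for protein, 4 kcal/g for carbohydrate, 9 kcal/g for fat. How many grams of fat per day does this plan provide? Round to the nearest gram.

Protein = 1 × 137.5 = 137.5 g → 137.5 × 4 = 550 kcal.
Non-protein calories = 2758 − 550 = 2208 kcal.
Fat: 45% × 2208 = 993.6 kcal; carbohydrate: 1214.4 kcal.
Fat: 993.6 kcal ÷ 9 kcal/g = 110.4 g.

110 g/day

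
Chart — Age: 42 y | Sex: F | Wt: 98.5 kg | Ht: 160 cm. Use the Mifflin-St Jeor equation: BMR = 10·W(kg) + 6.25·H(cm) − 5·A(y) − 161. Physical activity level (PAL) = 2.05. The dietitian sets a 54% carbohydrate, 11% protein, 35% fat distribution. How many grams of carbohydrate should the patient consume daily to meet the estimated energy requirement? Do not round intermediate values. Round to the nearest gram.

447 g/day

Mifflin-St Jeor (female): BMR = 10(98.5) + 6.25(160) − 5(42) − 161 = 985 + 1000 − 210 − 161 = 1614 kcal/day.
TEE = 1614 × 2.05 = 3308.7 kcal/day.
Carbohydrate energy = 54% × 3308.7 = 1786.698 kcal.
Carbohydrate = 1786.698 ÷ 4 kcal/g = 446.6745 g.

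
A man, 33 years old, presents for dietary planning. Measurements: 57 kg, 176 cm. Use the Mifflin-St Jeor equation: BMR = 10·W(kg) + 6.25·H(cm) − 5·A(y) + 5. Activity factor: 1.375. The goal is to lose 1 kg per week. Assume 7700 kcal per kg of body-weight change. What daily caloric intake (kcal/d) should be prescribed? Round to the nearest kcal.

976 kcal/d

Mifflin-St Jeor (male): BMR = 10(57) + 6.25(176) − 5(33) + 5 = 570 + 1100 − 165 + 5 = 1510 kcal/day.
TEE = 1510 × 1.375 = 2076.25 kcal/day.
Required daily deficit = 1 × 7700 ÷ 7 = 1100 kcal/day.
Target intake = 2076.25 − 1100 = 976.25 kcal/day.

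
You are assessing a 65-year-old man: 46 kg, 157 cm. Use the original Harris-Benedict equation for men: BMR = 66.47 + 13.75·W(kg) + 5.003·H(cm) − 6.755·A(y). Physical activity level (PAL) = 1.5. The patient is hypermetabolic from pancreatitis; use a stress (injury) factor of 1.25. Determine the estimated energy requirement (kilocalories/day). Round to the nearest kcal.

1960 kilocalories/day

Harris-Benedict: BMR = 66.47 + 13.75(46) + 5.003(157) − 6.755(65) = 1045.366 kcal/day.
TEE = BMR × activity factor = 1045.366 × 1.5 = 1568.049 kcal/day.
Apply stress factor: 1568.049 × 1.25 = 1960.0613 kcal/day.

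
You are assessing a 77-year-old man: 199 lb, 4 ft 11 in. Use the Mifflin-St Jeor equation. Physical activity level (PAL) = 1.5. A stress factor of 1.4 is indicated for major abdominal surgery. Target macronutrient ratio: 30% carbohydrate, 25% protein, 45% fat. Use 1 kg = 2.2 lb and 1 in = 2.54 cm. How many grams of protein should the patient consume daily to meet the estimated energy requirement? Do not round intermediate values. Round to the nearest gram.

Convert to metric: weight = 199 ÷ 2.2 = 90.4545 kg; height = (4×12 + 11) × 2.54 = 59 × 2.54 = 149.86 cm.
Mifflin-St Jeor (male): BMR = 10(90.4545) + 6.25(149.86) − 5(77) + 5 = 904.5455 + 936.625 − 385 + 5 = 1461.1705 kcal/day.
TEE = 1461.1705 × 1.5 = 2191.7557 kcal/day.
With stress factor 1.4: 2191.7557 × 1.4 = 3068.458 kcal/day.
Protein energy = 25% × 3068.458 = 767.1145 kcal.
Protein = 767.1145 ÷ 4 kcal/g = 191.7786 g.

192 g/day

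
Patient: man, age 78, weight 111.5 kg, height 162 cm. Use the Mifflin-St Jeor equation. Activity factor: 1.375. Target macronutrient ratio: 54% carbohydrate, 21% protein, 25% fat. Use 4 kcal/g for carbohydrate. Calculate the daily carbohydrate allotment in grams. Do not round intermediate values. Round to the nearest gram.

323 g/day

Mifflin-St Jeor (male): BMR = 10(111.5) + 6.25(162) − 5(78) + 5 = 1115 + 1012.5 − 390 + 5 = 1742.5 kcal/day.
TEE = 1742.5 × 1.375 = 2395.9375 kcal/day.
Carbohydrate energy = 54% × 2395.9375 = 1293.8063 kcal.
Carbohydrate = 1293.8063 ÷ 4 kcal/g = 323.4516 g.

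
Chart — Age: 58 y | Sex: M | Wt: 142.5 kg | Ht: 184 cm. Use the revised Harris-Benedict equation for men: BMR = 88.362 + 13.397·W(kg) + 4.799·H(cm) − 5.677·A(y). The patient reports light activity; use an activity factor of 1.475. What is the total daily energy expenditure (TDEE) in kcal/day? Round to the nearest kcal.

3763 kcal/day

Harris-Benedict: BMR = 88.362 + 13.397(142.5) + 4.799(184) − 5.677(58) = 2551.1845 kcal/day.
TEE = BMR × activity factor = 2551.1845 × 1.475 = 3762.9971 kcal/day.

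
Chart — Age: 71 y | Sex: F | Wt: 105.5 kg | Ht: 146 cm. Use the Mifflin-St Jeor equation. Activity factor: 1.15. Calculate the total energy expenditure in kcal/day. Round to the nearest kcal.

Mifflin-St Jeor (female): BMR = 10(105.5) + 6.25(146) − 5(71) − 161 = 1055 + 912.5 − 355 − 161 = 1451.5 kcal/day.
TEE = BMR × activity factor = 1451.5 × 1.15 = 1669.225 kcal/day.

1669 kcal/day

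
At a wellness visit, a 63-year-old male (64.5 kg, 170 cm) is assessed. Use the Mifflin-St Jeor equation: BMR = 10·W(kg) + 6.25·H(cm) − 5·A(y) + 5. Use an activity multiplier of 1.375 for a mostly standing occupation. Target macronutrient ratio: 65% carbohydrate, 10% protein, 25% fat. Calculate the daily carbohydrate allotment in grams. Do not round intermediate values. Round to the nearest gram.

312 g/day

Mifflin-St Jeor (male): BMR = 10(64.5) + 6.25(170) − 5(63) + 5 = 645 + 1062.5 − 315 + 5 = 1397.5 kcal/day.
TEE = 1397.5 × 1.375 = 1921.5625 kcal/day.
Carbohydrate energy = 65% × 1921.5625 = 1249.0156 kcal.
Carbohydrate = 1249.0156 ÷ 4 kcal/g = 312.2539 g.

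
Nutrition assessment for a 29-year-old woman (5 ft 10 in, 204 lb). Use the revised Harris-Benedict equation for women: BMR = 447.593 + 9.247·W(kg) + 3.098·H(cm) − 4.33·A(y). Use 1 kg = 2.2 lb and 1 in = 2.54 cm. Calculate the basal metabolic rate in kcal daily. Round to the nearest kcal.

Convert to metric: weight = 204 ÷ 2.2 = 92.7273 kg; height = (5×12 + 10) × 2.54 = 70 × 2.54 = 177.8 cm.
Harris-Benedict: BMR = 447.593 + 9.247(92.7273) + 3.098(177.8) − 4.33(29) = 1730.2965 kcal/day.

1730 kcal daily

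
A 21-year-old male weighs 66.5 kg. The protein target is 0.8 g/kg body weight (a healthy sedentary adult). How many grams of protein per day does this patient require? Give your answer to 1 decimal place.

Protein = 0.8 g/kg × 66.5 kg = 53.2 g/day.

53.2 g/day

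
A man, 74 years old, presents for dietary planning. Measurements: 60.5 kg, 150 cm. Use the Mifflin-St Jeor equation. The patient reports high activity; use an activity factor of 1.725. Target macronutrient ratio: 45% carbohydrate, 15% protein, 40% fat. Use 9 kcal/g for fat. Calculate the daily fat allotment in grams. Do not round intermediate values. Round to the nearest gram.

90 g/day

Mifflin-St Jeor (male): BMR = 10(60.5) + 6.25(150) − 5(74) + 5 = 605 + 937.5 − 370 + 5 = 1177.5 kcal/day.
TEE = 1177.5 × 1.725 = 2031.1875 kcal/day.
Fat energy = 40% × 2031.1875 = 812.475 kcal.
Fat = 812.475 ÷ 9 kcal/g = 90.275 g.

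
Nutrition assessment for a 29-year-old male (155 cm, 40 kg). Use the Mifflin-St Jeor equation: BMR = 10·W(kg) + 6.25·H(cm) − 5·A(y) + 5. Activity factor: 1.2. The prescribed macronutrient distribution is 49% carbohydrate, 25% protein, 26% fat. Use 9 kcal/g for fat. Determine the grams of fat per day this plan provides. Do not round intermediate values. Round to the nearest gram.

Mifflin-St Jeor (male): BMR = 10(40) + 6.25(155) − 5(29) + 5 = 400 + 968.75 − 145 + 5 = 1228.75 kcal/day.
TEE = 1228.75 × 1.2 = 1474.5 kcal/day.
Fat energy = 26% × 1474.5 = 383.37 kcal.
Fat = 383.37 ÷ 9 kcal/g = 42.5967 g.

43 g/day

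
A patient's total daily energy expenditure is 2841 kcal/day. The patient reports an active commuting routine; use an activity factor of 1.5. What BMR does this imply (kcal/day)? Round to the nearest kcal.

1894 kcal/day

BMR = TEE ÷ activity factor = 2841 ÷ 1.5 = 1894 kcal/day.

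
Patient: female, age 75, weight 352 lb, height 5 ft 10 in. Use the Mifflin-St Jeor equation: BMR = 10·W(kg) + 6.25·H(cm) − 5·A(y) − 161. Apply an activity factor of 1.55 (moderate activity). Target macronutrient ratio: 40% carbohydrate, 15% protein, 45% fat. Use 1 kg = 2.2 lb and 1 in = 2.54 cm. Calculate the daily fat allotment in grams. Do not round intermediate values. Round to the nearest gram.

Convert to metric: weight = 352 ÷ 2.2 = 160 kg; height = (5×12 + 10) × 2.54 = 70 × 2.54 = 177.8 cm.
Mifflin-St Jeor (female): BMR = 10(160) + 6.25(177.8) − 5(75) − 161 = 1600 + 1111.25 − 375 − 161 = 2175.25 kcal/day.
TEE = 2175.25 × 1.55 = 3371.6375 kcal/day.
Fat energy = 45% × 3371.6375 = 1517.2369 kcal.
Fat = 1517.2369 ÷ 9 kcal/g = 168.5819 g.

169 g/day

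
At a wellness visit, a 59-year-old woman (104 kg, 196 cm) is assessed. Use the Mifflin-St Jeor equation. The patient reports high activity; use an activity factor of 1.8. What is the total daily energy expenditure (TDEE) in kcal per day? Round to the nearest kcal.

Mifflin-St Jeor (female): BMR = 10(104) + 6.25(196) − 5(59) − 161 = 1040 + 1225 − 295 − 161 = 1809 kcal/day.
TEE = BMR × activity factor = 1809 × 1.8 = 3256.2 kcal/day.

3256 kcal per day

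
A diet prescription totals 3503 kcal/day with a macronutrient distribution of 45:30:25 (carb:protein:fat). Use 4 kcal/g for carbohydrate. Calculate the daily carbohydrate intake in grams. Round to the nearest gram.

394 g/day

Carbohydrate energy = 45% × 3503 = 1576.35 kcal.
At 4 kcal/g: 1576.35 ÷ 4 = 394.0875 g.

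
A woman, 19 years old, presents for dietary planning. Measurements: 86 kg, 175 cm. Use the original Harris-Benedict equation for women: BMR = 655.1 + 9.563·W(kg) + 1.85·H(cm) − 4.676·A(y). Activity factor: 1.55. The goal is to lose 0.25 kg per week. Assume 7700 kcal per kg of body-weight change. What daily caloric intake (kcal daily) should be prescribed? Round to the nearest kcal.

2379 kcal daily

Harris-Benedict: BMR = 655.1 + 9.563(86) + 1.85(175) − 4.676(19) = 1712.424 kcal/day.
TEE = 1712.424 × 1.55 = 2654.2572 kcal/day.
Required daily deficit = 0.25 × 7700 ÷ 7 = 275 kcal/day.
Target intake = 2654.2572 − 275 = 2379.2572 kcal/day.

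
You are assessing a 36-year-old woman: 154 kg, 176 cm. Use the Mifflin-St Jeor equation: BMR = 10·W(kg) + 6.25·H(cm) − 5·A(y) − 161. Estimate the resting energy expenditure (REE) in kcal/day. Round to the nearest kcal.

2299 kcal/day

Mifflin-St Jeor (female): BMR = 10(154) + 6.25(176) − 5(36) − 161 = 1540 + 1100 − 180 − 161 = 2299 kcal/day.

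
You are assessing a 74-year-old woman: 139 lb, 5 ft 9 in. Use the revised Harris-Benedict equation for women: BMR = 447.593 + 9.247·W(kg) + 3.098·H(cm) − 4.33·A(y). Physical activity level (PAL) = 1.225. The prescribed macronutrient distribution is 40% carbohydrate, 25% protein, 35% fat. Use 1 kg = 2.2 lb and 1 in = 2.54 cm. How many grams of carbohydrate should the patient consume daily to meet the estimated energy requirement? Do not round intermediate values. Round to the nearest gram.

154 g/day

Convert to metric: weight = 139 ÷ 2.2 = 63.1818 kg; height = (5×12 + 9) × 2.54 = 69 × 2.54 = 175.26 cm.
Harris-Benedict: BMR = 447.593 + 9.247(63.1818) + 3.098(175.26) − 4.33(74) = 1254.3708 kcal/day.
TEE = 1254.3708 × 1.225 = 1536.6042 kcal/day.
Carbohydrate energy = 40% × 1536.6042 = 614.6417 kcal.
Carbohydrate = 614.6417 ÷ 4 kcal/g = 153.6604 g.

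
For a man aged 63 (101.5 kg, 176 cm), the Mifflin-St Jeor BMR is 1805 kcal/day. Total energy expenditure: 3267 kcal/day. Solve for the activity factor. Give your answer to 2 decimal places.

1.81

Activity factor = TEE ÷ BMR = 3267 ÷ 1805 = 1.81.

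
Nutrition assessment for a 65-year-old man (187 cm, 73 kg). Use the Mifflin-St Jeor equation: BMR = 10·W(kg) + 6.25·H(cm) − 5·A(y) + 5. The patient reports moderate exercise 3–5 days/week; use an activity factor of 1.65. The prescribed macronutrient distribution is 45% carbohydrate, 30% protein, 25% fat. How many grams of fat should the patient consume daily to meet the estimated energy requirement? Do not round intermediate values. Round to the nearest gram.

72 g/day

Mifflin-St Jeor (male): BMR = 10(73) + 6.25(187) − 5(65) + 5 = 730 + 1168.75 − 325 + 5 = 1578.75 kcal/day.
TEE = 1578.75 × 1.65 = 2604.9375 kcal/day.
Fat energy = 25% × 2604.9375 = 651.2344 kcal.
Fat = 651.2344 ÷ 9 kcal/g = 72.3594 g.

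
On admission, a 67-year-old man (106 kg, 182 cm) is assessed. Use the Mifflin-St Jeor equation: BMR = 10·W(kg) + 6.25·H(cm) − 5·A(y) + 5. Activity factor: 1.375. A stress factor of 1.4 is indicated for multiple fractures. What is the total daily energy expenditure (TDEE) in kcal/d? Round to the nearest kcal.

Mifflin-St Jeor (male): BMR = 10(106) + 6.25(182) − 5(67) + 5 = 1060 + 1137.5 − 335 + 5 = 1867.5 kcal/day.
TEE = BMR × activity factor = 1867.5 × 1.375 = 2567.8125 kcal/day.
Apply stress factor: 2567.8125 × 1.4 = 3594.9375 kcal/day.

3595 kcal/d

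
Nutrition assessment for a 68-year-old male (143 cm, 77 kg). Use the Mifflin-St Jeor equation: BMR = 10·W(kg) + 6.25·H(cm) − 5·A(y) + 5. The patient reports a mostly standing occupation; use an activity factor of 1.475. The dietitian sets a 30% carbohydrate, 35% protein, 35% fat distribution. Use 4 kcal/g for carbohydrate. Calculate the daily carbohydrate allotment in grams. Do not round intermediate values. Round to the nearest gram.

147 g/day

Mifflin-St Jeor (male): BMR = 10(77) + 6.25(143) − 5(68) + 5 = 770 + 893.75 − 340 + 5 = 1328.75 kcal/day.
TEE = 1328.75 × 1.475 = 1959.9063 kcal/day.
Carbohydrate energy = 30% × 1959.9063 = 587.9719 kcal.
Carbohydrate = 587.9719 ÷ 4 kcal/g = 146.993 g.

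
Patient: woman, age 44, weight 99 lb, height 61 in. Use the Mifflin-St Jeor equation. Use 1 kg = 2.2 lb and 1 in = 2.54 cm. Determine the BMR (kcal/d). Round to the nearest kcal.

1037 kcal/d

Convert to metric: weight = 99 ÷ 2.2 = 45 kg; height = 61 × 2.54 = 154.94 cm.
Mifflin-St Jeor (female): BMR = 10(45) + 6.25(154.94) − 5(44) − 161 = 450 + 968.375 − 220 − 161 = 1037.375 kcal/day.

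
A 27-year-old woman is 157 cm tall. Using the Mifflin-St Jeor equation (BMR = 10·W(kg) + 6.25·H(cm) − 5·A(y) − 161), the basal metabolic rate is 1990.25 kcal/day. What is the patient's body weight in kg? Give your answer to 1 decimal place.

130.5 kg

1990.25 = 10·W + 6.25(157) − 5(27) − 161
10·W = 1990.25 − 685.25 = 1305, so W = 130.5 kg.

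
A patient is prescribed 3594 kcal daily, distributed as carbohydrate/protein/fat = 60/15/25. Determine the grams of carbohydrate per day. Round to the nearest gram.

Carbohydrate energy = 60% × 3594 = 2156.4 kcal.
At 4 kcal/g: 2156.4 ÷ 4 = 539.1 g.

539 g/day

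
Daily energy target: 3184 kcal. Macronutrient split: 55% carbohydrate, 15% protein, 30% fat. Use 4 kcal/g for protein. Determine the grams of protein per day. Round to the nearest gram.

119 g/day

Protein energy = 15% × 3184 = 477.6 kcal.
At 4 kcal/g: 477.6 ÷ 4 = 119.4 g.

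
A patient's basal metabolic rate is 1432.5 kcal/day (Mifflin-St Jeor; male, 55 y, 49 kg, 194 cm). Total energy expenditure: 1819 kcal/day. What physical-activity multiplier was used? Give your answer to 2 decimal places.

1.27

Activity factor = TEE ÷ BMR = 1819 ÷ 1432.5 = 1.27.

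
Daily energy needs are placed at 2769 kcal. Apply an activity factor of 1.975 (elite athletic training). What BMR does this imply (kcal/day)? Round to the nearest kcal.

BMR = TEE ÷ activity factor = 2769 ÷ 1.975 = 1402.0253 kcal/day.

1402 kcal/day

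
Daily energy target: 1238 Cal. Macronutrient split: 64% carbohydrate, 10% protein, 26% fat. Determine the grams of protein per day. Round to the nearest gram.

31 g/day

Protein energy = 10% × 1238 = 123.8 kcal.
At 4 kcal/g: 123.8 ÷ 4 = 30.95 g.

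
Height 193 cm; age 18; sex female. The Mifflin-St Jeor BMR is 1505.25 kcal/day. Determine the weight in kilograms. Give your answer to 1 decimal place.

1505.25 = 10·W + 6.25(193) − 5(18) − 161
10·W = 1505.25 − 955.25 = 550, so W = 55 kg.

55.0 kg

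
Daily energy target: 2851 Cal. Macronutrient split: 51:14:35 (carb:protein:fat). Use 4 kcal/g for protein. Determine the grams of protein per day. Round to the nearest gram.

Protein energy = 14% × 2851 = 399.14 kcal.
At 4 kcal/g: 399.14 ÷ 4 = 99.785 g.

100 g/day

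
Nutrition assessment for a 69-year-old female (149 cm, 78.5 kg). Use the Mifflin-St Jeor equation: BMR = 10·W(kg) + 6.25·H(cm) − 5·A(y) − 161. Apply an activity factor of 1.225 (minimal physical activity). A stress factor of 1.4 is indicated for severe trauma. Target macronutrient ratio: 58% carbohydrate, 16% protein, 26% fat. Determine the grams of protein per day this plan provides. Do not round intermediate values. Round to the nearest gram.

83 g/day

Mifflin-St Jeor (female): BMR = 10(78.5) + 6.25(149) − 5(69) − 161 = 785 + 931.25 − 345 − 161 = 1210.25 kcal/day.
TEE = 1210.25 × 1.225 = 1482.5563 kcal/day.
With stress factor 1.4: 1482.5563 × 1.4 = 2075.5788 kcal/day.
Protein energy = 16% × 2075.5788 = 332.0926 kcal.
Protein = 332.0926 ÷ 4 kcal/g = 83.0232 g.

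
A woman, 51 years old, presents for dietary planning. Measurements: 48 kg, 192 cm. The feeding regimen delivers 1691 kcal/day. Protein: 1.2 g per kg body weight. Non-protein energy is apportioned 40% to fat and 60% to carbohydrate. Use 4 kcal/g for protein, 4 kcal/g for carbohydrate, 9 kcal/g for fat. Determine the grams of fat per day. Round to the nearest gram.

65 g/day

Protein = 1.2 × 48 = 57.6 g → 57.6 × 4 = 230.4 kcal.
Non-protein calories = 1691 − 230.4 = 1460.6 kcal.
Fat: 40% × 1460.6 = 584.24 kcal; carbohydrate: 876.36 kcal.
Fat: 584.24 kcal ÷ 9 kcal/g = 64.9156 g.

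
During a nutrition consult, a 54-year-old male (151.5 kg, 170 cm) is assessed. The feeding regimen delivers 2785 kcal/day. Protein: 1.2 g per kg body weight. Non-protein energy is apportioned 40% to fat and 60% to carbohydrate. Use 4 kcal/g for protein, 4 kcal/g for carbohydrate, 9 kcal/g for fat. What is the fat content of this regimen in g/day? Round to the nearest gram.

Protein = 1.2 × 151.5 = 181.8 g → 181.8 × 4 = 727.2 kcal.
Non-protein calories = 2785 − 727.2 = 2057.8 kcal.
Fat: 40% × 2057.8 = 823.12 kcal; carbohydrate: 1234.68 kcal.
Fat: 823.12 kcal ÷ 9 kcal/g = 91.4578 g.

91 g/day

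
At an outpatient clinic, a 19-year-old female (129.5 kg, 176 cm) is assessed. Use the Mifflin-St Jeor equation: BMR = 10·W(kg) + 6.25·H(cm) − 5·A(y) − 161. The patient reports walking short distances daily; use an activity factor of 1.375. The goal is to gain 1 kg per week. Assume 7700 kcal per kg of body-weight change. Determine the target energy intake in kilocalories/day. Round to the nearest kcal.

Mifflin-St Jeor (female): BMR = 10(129.5) + 6.25(176) − 5(19) − 161 = 1295 + 1100 − 95 − 161 = 2139 kcal/day.
TEE = 2139 × 1.375 = 2941.125 kcal/day.
Required daily surplus = 1 × 7700 ÷ 7 = 1100 kcal/day.
Target intake = 2941.125 + 1100 = 4041.125 kcal/day.

4041 kilocalories/day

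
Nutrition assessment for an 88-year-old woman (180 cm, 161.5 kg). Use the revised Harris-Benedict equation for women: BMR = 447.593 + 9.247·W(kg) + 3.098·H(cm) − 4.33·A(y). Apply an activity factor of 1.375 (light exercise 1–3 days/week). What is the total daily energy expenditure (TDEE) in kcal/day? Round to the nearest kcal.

Harris-Benedict: BMR = 447.593 + 9.247(161.5) + 3.098(180) − 4.33(88) = 2117.5835 kcal/day.
TEE = BMR × activity factor = 2117.5835 × 1.375 = 2911.6773 kcal/day.

2912 kcal/day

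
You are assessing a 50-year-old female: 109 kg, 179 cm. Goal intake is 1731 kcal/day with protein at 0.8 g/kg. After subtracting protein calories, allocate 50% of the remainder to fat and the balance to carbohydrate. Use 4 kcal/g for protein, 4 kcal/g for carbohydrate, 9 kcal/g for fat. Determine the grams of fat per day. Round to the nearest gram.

77 g/day

Protein = 0.8 × 109 = 87.2 g → 87.2 × 4 = 348.8 kcal.
Non-protein calories = 1731 − 348.8 = 1382.2 kcal.
Fat: 50% × 1382.2 = 691.1 kcal; carbohydrate: 691.1 kcal.
Fat: 691.1 kcal ÷ 9 kcal/g = 76.7889 g.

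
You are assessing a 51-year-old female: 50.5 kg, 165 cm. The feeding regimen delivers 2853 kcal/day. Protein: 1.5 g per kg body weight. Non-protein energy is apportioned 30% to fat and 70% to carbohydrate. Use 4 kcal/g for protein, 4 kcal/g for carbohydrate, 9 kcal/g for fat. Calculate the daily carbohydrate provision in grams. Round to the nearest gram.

Protein = 1.5 × 50.5 = 75.75 g → 75.75 × 4 = 303 kcal.
Non-protein calories = 2853 − 303 = 2550 kcal.
Fat: 30% × 2550 = 765 kcal; carbohydrate: 1785 kcal.
Carbohydrate: 1785 kcal ÷ 4 kcal/g = 446.25 g.

446 g/day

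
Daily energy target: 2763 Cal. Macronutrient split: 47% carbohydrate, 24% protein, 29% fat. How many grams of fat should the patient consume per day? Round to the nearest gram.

Fat energy = 29% × 2763 = 801.27 kcal.
At 9 kcal/g: 801.27 ÷ 9 = 89.03 g.

89 g/day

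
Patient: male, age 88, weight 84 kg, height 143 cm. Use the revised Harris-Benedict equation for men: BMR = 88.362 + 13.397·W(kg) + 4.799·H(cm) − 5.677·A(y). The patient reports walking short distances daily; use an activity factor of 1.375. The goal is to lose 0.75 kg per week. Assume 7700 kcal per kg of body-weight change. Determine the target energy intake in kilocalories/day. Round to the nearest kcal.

1101 kilocalories/day

Harris-Benedict: BMR = 88.362 + 13.397(84) + 4.799(143) − 5.677(88) = 1400.391 kcal/day.
TEE = 1400.391 × 1.375 = 1925.5376 kcal/day.
Required daily deficit = 0.75 × 7700 ÷ 7 = 825 kcal/day.
Target intake = 1925.5376 − 825 = 1100.5376 kcal/day.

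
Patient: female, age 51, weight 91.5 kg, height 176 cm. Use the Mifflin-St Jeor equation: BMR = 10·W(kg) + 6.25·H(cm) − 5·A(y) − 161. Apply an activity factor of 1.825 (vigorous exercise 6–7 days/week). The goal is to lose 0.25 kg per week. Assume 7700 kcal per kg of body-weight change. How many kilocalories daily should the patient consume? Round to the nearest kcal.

2643 kilocalories daily

Mifflin-St Jeor (female): BMR = 10(91.5) + 6.25(176) − 5(51) − 161 = 915 + 1100 − 255 − 161 = 1599 kcal/day.
TEE = 1599 × 1.825 = 2918.175 kcal/day.
Required daily deficit = 0.25 × 7700 ÷ 7 = 275 kcal/day.
Target intake = 2918.175 − 275 = 2643.175 kcal/day.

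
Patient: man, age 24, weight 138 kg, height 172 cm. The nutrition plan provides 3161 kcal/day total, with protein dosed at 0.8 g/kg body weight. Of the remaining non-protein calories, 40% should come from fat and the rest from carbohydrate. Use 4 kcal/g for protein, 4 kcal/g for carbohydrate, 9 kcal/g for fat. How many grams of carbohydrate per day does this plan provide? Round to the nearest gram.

Protein = 0.8 × 138 = 110.4 g → 110.4 × 4 = 441.6 kcal.
Non-protein calories = 3161 − 441.6 = 2719.4 kcal.
Fat: 40% × 2719.4 = 1087.76 kcal; carbohydrate: 1631.64 kcal.
Carbohydrate: 1631.64 kcal ÷ 4 kcal/g = 407.91 g.

408 g/day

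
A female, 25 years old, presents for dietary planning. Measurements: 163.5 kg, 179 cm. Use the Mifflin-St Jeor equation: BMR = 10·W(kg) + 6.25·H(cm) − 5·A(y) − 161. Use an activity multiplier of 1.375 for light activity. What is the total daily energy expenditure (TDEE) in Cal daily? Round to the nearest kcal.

3393 Cal daily

Mifflin-St Jeor (female): BMR = 10(163.5) + 6.25(179) − 5(25) − 161 = 1635 + 1118.75 − 125 − 161 = 2467.75 kcal/day.
TEE = BMR × activity factor = 2467.75 × 1.375 = 3393.1563 kcal/day.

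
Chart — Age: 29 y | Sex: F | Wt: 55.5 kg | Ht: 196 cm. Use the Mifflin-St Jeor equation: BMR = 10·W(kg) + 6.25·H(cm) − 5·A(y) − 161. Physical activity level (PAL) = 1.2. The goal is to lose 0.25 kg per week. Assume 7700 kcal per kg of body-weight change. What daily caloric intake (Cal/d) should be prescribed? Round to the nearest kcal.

1494 Cal/d

Mifflin-St Jeor (female): BMR = 10(55.5) + 6.25(196) − 5(29) − 161 = 555 + 1225 − 145 − 161 = 1474 kcal/day.
TEE = 1474 × 1.2 = 1768.8 kcal/day.
Required daily deficit = 0.25 × 7700 ÷ 7 = 275 kcal/day.
Target intake = 1768.8 − 275 = 1493.8 kcal/day.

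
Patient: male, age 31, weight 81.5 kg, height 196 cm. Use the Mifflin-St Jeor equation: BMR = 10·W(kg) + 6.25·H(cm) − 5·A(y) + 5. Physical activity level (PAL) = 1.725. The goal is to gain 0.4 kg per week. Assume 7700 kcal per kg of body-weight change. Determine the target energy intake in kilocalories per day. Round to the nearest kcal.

3700 kilocalories per day

Mifflin-St Jeor (male): BMR = 10(81.5) + 6.25(196) − 5(31) + 5 = 815 + 1225 − 155 + 5 = 1890 kcal/day.
TEE = 1890 × 1.725 = 3260.25 kcal/day.
Required daily surplus = 0.4 × 7700 ÷ 7 = 440 kcal/day.
Target intake = 3260.25 + 440 = 3700.25 kcal/day.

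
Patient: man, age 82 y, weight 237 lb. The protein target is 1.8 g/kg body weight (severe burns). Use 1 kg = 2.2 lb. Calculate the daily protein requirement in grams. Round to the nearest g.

Weight in kg = 237 ÷ 2.2 = 107.7273 kg.
Protein = 1.8 g/kg × 107.7273 kg = 193.9091 g/day.

194 g/day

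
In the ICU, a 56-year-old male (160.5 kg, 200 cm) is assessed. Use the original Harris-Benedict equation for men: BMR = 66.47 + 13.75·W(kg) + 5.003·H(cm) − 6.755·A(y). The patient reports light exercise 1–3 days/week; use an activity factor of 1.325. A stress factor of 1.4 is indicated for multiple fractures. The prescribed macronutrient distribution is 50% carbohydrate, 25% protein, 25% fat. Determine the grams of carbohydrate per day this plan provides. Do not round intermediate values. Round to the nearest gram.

Harris-Benedict: BMR = 66.47 + 13.75(160.5) + 5.003(200) − 6.755(56) = 2895.665 kcal/day.
TEE = 2895.665 × 1.325 = 3836.7561 kcal/day.
With stress factor 1.4: 3836.7561 × 1.4 = 5371.4586 kcal/day.
Carbohydrate energy = 50% × 5371.4586 = 2685.7293 kcal.
Carbohydrate = 2685.7293 ÷ 4 kcal/g = 671.4323 g.

671 g/day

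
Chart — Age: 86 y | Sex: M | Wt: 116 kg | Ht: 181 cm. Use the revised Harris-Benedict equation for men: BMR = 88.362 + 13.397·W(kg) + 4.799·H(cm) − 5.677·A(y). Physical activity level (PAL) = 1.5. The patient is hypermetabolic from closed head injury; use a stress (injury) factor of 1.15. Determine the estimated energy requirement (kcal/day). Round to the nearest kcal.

3489 kcal/day

Harris-Benedict: BMR = 88.362 + 13.397(116) + 4.799(181) − 5.677(86) = 2022.811 kcal/day.
TEE = BMR × activity factor = 2022.811 × 1.5 = 3034.2165 kcal/day.
Apply stress factor: 3034.2165 × 1.15 = 3489.349 kcal/day.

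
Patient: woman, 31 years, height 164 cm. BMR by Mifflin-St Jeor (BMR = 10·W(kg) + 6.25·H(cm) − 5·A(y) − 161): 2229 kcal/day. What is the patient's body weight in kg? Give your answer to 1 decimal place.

2229 = 10·W + 6.25(164) − 5(31) − 161
10·W = 2229 − 709 = 1520, so W = 152 kg.

152.0 kg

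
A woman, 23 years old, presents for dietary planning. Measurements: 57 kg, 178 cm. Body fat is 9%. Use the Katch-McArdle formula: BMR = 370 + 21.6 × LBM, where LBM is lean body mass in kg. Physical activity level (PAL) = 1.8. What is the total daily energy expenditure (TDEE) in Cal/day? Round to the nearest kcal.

2683 Cal/day

LBM = 57 × (1 − 0.09) = 51.87 kg. Katch-McArdle: BMR = 370 + 21.6 × 51.87 = 1490.392 kcal/day.
TEE = BMR × activity factor = 1490.392 × 1.8 = 2682.7056 kcal/day.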